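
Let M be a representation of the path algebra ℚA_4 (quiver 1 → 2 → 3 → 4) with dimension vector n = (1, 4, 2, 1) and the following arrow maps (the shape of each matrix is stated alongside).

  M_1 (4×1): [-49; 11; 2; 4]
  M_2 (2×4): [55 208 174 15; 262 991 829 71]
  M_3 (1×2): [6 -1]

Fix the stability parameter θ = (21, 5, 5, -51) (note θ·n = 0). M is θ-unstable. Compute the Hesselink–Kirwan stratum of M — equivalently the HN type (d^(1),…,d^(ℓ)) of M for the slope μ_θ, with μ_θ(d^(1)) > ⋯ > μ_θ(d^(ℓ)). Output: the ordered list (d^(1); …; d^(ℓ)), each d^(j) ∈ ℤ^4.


Via rank(M_{q-1}∘⋯∘M_p): M ≅ I[1,4], I[2,2]^2, I[2,3].
μ_θ-semistable layers: μ^(1)=5; μ^(2)=-5

((0, 3, 1, 0); (1, 1, 1, 1))


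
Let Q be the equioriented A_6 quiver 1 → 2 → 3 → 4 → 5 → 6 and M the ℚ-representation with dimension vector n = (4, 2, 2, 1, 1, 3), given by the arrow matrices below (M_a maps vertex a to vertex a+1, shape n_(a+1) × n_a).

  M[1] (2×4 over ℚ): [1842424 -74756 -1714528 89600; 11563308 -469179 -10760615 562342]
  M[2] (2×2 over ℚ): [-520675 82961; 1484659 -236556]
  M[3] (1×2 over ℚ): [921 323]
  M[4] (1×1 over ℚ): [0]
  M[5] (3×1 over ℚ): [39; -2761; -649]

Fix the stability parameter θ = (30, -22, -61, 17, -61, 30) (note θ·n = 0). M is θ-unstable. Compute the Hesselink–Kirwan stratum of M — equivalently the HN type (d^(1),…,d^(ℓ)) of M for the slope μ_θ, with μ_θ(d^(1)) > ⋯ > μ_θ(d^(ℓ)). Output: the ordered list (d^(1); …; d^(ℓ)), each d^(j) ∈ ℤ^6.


Interval decomposition of M: I[1,1]^2, I[1,3], I[1,4], I[5,6], I[6,6]^2.
HN type (ℓ=4): μ^(1)=30; μ^(2)=17; μ^(3)=-53/3; μ^(4)=-61

((2, 0, 0, 0, 0, 3); (0, 0, 0, 1, 0, 0); (2, 2, 2, 0, 0, 0); (0, 0, 0, 0, 1, 0))


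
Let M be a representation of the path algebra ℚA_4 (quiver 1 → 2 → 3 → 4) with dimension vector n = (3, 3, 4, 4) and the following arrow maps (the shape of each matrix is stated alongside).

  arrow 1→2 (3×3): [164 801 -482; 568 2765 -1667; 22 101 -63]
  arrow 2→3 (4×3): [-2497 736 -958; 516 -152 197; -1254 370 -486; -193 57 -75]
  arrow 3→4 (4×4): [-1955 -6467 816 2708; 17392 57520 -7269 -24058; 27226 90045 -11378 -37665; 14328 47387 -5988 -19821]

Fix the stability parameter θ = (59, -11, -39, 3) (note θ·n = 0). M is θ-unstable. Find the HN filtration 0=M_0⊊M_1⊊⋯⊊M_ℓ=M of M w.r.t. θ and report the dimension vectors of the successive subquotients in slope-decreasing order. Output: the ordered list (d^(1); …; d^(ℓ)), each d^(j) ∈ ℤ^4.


Via rank(M_{q-1}∘⋯∘M_p): M ≅ I[1,3], I[1,4]^2, I[3,4], I[4,4].
μ_θ-semistable layers: μ^(1)=3; μ^(2)=-39

((3, 3, 3, 4); (0, 0, 1, 0))


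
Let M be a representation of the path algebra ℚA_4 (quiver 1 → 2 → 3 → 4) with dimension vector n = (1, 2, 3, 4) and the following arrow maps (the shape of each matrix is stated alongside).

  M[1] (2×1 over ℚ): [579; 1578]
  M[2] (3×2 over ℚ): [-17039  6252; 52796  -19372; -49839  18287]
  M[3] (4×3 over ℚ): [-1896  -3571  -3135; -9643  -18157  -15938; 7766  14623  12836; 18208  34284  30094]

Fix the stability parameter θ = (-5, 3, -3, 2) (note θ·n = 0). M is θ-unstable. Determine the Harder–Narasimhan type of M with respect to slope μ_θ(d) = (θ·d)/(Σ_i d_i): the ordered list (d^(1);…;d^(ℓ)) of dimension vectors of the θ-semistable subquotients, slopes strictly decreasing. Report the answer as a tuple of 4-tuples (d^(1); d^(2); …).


Via rank(M_{q-1}∘⋯∘M_p): M ≅ I[1,4], I[2,4], I[3,4], I[4,4].
μ_θ-semistable layers: μ^(1)=2; μ^(2)=0; μ^(3)=-3; μ^(4)=-5

((0, 0, 0, 4); (0, 2, 2, 0); (0, 0, 1, 0); (1, 0, 0, 0))


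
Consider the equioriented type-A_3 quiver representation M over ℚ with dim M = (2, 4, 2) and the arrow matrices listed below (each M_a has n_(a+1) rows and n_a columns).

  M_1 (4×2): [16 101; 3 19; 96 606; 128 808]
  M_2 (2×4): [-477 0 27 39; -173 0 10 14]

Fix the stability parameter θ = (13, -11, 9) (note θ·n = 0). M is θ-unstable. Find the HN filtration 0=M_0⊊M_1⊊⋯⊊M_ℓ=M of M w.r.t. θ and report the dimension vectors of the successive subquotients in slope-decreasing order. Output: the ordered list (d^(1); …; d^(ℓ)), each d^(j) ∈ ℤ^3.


Barcode: M ≅ I[1,2], I[1,3], I[2,2], I[2,3]. HN layers by μ_θ (3 steps, strictly decreasing):
  μ^(1)=9; μ^(2)=1; μ^(3)=-11

((0, 0, 2); (2, 2, 0); (0, 2, 0))


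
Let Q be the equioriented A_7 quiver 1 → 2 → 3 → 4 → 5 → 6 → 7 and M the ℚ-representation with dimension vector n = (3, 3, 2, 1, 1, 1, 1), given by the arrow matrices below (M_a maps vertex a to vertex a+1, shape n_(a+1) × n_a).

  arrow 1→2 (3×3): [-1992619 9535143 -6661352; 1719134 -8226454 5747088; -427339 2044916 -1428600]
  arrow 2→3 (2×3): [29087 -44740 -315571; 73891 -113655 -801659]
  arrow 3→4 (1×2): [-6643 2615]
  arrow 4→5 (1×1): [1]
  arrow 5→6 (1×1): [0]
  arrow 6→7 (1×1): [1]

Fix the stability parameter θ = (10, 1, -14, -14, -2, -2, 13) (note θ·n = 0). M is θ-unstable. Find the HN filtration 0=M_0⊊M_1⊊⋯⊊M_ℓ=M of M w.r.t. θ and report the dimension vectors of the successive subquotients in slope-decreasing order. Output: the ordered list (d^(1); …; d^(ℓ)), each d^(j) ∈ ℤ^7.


Interval decomposition of M: I[1,1], I[1,3], I[1,5], I[2,2], I[6,7].
HN type (ℓ=6): μ^(1)=13; μ^(2)=10; μ^(3)=1; μ^(4)=-1; μ^(5)=-2; μ^(6)=-17/4

((0, 0, 0, 0, 0, 0, 1); (1, 0, 0, 0, 0, 0, 0); (0, 1, 0, 0, 0, 0, 0); (1, 1, 1, 0, 0, 0, 0); (0, 0, 0, 0, 1, 1, 0); (1, 1, 1, 1, 0, 0, 0))


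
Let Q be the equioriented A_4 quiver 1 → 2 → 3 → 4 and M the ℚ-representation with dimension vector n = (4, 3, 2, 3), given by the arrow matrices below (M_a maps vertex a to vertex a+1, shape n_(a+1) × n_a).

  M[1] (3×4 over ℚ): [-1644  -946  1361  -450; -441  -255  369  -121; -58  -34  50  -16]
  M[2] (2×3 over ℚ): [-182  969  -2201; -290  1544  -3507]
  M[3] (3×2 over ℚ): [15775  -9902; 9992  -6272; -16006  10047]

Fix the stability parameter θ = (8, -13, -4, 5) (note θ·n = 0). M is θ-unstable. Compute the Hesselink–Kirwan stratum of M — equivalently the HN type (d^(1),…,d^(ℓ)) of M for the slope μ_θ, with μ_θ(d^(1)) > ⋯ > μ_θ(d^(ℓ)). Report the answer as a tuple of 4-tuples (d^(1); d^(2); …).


Via rank(M_{q-1}∘⋯∘M_p): M ≅ I[1,1], I[1,2], I[1,4]^2, I[4,4].
μ_θ-semistable layers: μ^(1)=8; μ^(2)=5; μ^(3)=-5/2; μ^(4)=-3

((1, 0, 0, 0); (0, 0, 0, 3); (1, 1, 0, 0); (2, 2, 2, 0))


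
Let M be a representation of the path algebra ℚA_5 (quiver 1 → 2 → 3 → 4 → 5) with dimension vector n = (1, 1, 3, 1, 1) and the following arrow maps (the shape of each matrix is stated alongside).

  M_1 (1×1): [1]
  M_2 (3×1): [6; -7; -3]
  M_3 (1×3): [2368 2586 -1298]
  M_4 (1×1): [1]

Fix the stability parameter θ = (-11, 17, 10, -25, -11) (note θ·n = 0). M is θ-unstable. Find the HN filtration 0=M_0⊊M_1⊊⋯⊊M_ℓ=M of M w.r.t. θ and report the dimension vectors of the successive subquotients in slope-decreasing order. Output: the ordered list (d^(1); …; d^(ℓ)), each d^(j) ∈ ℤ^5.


Via rank(M_{q-1}∘⋯∘M_p): M ≅ I[1,3], I[3,3], I[3,5].
μ_θ-semistable layers: μ^(1)=27/2; μ^(2)=10; μ^(3)=-26/3; μ^(4)=-11

((0, 1, 1, 0, 0); (0, 0, 1, 0, 0); (0, 0, 1, 1, 1); (1, 0, 0, 0, 0))


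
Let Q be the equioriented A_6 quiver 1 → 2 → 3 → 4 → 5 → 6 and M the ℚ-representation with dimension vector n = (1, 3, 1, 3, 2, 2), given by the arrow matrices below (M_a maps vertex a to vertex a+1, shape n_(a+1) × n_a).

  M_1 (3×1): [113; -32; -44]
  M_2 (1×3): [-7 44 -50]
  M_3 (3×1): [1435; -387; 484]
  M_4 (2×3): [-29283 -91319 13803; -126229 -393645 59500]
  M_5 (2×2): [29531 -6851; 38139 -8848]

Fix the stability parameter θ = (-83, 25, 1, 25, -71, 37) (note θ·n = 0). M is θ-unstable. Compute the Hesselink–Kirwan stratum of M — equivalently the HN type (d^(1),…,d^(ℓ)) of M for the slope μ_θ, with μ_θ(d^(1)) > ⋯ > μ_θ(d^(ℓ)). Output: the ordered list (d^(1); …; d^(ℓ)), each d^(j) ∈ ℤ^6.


Via rank(M_{q-1}∘⋯∘M_p): M ≅ I[1,4], I[2,2]^2, I[4,6]^2.
μ_θ-semistable layers: μ^(1)=37; μ^(2)=25; μ^(3)=13; μ^(4)=-23; μ^(5)=-83

((0, 0, 0, 0, 0, 2); (0, 2, 0, 1, 0, 0); (0, 1, 1, 0, 0, 0); (0, 0, 0, 2, 2, 0); (1, 0, 0, 0, 0, 0))


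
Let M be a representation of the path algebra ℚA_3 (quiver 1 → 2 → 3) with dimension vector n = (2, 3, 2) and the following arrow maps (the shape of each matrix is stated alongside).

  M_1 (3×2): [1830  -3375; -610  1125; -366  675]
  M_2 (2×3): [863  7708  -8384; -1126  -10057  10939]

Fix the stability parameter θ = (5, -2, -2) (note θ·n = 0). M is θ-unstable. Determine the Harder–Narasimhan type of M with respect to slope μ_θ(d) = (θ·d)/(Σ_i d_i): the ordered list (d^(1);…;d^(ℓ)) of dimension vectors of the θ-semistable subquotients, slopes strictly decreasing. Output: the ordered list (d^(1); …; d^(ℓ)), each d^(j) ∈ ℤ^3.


Interval decomposition of M: I[1,1], I[1,3], I[2,2], I[2,3].
HN type (ℓ=3): μ^(1)=5; μ^(2)=1/3; μ^(3)=-2

((1, 0, 0); (1, 1, 1); (0, 2, 1))


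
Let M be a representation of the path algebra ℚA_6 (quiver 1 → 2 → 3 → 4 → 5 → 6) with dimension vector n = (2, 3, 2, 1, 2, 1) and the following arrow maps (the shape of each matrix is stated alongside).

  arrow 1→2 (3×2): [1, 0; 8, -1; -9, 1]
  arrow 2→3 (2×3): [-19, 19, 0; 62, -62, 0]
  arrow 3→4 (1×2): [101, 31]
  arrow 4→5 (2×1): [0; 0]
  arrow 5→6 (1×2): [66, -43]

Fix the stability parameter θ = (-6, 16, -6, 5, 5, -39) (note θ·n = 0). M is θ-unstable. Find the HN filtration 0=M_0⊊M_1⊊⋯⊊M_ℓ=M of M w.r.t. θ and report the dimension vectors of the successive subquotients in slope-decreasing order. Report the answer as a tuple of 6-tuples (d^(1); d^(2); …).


Interval decomposition of M: I[1,2], I[1,4], I[2,2], I[3,3], I[5,5], I[5,6].
HN type (ℓ=4): μ^(1)=16; μ^(2)=5; μ^(3)=-6; μ^(4)=-17

((0, 2, 0, 0, 0, 0); (0, 1, 1, 1, 1, 0); (2, 0, 1, 0, 0, 0); (0, 0, 0, 0, 1, 1))


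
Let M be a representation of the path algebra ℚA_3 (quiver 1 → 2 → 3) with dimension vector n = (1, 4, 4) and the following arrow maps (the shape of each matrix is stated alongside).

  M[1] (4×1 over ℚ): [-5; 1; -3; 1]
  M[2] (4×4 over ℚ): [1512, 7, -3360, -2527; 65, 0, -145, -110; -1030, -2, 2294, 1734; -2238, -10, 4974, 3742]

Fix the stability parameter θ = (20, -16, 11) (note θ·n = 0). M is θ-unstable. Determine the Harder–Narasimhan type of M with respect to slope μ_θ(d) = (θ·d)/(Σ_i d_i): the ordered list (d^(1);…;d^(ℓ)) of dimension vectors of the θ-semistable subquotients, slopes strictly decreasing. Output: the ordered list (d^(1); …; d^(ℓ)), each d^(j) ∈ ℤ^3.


Barcode: M ≅ I[1,2], I[2,2], I[2,3]^2, I[3,3]^2. HN layers by μ_θ (3 steps, strictly decreasing):
  μ^(1)=11; μ^(2)=2; μ^(3)=-16

((0, 0, 4); (1, 1, 0); (0, 3, 0))


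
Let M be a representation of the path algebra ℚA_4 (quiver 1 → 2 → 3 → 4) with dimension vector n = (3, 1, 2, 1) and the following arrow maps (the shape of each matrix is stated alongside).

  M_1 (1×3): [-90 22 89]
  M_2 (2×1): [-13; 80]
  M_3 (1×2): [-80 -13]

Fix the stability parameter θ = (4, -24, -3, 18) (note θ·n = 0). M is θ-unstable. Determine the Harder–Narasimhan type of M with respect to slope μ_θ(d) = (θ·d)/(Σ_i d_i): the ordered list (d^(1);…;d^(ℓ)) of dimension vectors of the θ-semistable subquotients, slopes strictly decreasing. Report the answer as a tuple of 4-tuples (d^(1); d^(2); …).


Via rank(M_{q-1}∘⋯∘M_p): M ≅ I[1,1]^2, I[1,3], I[3,4].
μ_θ-semistable layers: μ^(1)=18; μ^(2)=4; μ^(3)=-3; μ^(4)=-10

((0, 0, 0, 1); (2, 0, 0, 0); (0, 0, 2, 0); (1, 1, 0, 0))


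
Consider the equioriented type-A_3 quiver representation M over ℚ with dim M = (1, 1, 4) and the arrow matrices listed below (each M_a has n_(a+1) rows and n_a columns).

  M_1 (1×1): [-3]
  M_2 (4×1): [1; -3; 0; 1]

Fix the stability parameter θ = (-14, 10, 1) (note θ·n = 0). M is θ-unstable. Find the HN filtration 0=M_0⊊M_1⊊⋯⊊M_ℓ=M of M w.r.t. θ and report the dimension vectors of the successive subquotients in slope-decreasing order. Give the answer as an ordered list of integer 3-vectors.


Via rank(M_{q-1}∘⋯∘M_p): M ≅ I[1,3], I[3,3]^3.
μ_θ-semistable layers: μ^(1)=11/2; μ^(2)=1; μ^(3)=-14

((0, 1, 1); (0, 0, 3); (1, 0, 0))


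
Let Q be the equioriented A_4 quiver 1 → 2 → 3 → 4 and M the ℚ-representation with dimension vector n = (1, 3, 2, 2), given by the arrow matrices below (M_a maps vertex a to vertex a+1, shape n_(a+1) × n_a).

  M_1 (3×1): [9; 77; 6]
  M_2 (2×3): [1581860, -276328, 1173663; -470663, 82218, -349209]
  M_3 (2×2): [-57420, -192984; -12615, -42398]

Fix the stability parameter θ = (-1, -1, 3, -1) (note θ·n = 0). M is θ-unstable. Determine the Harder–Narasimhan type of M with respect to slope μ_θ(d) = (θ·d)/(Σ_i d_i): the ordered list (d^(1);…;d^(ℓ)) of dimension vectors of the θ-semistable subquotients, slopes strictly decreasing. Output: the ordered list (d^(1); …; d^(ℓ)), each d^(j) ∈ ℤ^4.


Barcode: M ≅ I[1,3], I[2,2], I[2,4], I[4,4]. HN layers by μ_θ (3 steps, strictly decreasing):
  μ^(1)=3; μ^(2)=1; μ^(3)=-1

((0, 0, 1, 0); (0, 0, 1, 1); (1, 3, 0, 1))


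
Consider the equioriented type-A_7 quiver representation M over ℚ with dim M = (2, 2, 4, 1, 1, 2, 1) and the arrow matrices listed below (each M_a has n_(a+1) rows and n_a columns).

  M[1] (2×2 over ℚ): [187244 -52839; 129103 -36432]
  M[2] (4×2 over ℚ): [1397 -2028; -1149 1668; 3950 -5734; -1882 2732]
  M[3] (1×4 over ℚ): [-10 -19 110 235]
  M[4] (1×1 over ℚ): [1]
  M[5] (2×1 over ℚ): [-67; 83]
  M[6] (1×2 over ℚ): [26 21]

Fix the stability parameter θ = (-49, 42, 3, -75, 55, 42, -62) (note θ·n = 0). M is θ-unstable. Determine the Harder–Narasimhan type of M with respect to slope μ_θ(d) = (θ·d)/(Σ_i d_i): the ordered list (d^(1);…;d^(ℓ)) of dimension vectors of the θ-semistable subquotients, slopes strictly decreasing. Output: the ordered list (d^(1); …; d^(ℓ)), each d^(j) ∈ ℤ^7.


Interval decomposition of M: I[1,3], I[1,7], I[3,3]^2, I[6,6].
HN type (ℓ=6): μ^(1)=42; μ^(2)=45/2; μ^(3)=35/3; μ^(4)=3; μ^(5)=-10; μ^(6)=-49

((0, 0, 0, 0, 0, 1, 0); (0, 1, 1, 0, 0, 0, 0); (0, 0, 0, 0, 1, 1, 1); (0, 0, 2, 0, 0, 0, 0); (0, 1, 1, 1, 0, 0, 0); (2, 0, 0, 0, 0, 0, 0))


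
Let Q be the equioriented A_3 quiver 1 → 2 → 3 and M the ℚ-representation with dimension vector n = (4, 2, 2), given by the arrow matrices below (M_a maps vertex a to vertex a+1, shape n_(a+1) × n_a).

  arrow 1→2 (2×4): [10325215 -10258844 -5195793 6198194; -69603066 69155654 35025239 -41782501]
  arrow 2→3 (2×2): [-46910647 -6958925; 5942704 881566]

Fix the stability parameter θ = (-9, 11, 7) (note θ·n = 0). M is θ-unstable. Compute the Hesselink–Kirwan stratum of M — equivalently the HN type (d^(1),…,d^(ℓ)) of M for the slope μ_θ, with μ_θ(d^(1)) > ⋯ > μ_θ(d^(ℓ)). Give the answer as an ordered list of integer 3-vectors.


Barcode: M ≅ I[1,1]^2, I[1,3]^2. HN layers by μ_θ (2 steps, strictly decreasing):
  μ^(1)=9; μ^(2)=-9

((0, 2, 2); (4, 0, 0))


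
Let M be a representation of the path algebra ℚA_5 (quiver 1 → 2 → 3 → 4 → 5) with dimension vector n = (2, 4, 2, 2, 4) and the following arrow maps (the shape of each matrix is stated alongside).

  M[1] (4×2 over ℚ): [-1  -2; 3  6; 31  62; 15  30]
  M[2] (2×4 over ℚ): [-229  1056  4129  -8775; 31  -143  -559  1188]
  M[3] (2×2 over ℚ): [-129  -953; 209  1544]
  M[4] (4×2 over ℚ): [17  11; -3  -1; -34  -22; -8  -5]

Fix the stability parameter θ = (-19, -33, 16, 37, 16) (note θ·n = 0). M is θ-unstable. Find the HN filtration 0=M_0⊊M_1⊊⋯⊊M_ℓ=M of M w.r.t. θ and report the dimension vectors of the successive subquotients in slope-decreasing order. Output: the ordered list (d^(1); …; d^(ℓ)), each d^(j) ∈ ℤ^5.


Via rank(M_{q-1}∘⋯∘M_p): M ≅ I[1,1], I[1,5], I[2,2]^2, I[2,5], I[5,5]^2.
μ_θ-semistable layers: μ^(1)=53/2; μ^(2)=16; μ^(3)=-19; μ^(4)=-26; μ^(5)=-33

((0, 0, 0, 2, 2); (0, 0, 2, 0, 2); (1, 0, 0, 0, 0); (1, 1, 0, 0, 0); (0, 3, 0, 0, 0))


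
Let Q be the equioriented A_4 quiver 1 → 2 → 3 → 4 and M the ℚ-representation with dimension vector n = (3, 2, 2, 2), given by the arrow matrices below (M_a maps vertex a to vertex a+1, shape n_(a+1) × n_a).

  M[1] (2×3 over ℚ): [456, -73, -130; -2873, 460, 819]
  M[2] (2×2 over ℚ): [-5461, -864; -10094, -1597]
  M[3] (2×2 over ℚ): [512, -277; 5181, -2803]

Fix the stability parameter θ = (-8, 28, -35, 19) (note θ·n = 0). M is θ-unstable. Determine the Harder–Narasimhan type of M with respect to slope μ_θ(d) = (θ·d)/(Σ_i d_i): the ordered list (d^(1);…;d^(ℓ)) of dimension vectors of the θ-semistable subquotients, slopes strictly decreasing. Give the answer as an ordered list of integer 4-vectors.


Interval decomposition of M: I[1,1], I[1,4]^2.
HN type (ℓ=3): μ^(1)=19; μ^(2)=-7/2; μ^(3)=-8

((0, 0, 0, 2); (0, 2, 2, 0); (3, 0, 0, 0))


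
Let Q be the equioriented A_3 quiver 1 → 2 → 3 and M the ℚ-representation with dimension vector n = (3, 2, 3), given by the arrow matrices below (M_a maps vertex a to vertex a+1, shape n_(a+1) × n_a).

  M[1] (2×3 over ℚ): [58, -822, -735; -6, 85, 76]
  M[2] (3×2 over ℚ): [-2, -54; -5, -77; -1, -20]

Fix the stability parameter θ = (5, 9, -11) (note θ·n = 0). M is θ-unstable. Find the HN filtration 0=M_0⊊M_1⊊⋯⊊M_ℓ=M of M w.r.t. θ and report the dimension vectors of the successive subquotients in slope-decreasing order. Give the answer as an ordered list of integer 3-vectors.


Barcode: M ≅ I[1,1], I[1,3]^2, I[3,3]. HN layers by μ_θ (3 steps, strictly decreasing):
  μ^(1)=5; μ^(2)=1; μ^(3)=-11

((1, 0, 0); (2, 2, 2); (0, 0, 1))


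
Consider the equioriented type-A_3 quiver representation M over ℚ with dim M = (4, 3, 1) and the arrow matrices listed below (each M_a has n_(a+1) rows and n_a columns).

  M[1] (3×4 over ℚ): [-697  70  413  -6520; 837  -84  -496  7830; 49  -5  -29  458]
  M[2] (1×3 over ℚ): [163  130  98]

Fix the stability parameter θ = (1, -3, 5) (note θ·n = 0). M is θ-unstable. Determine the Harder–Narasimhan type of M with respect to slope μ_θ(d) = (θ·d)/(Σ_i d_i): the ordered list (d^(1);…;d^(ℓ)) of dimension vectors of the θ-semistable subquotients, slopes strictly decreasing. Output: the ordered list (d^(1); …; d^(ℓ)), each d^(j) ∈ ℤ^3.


Interval decomposition of M: I[1,1], I[1,2]^2, I[1,3].
HN type (ℓ=3): μ^(1)=5; μ^(2)=1; μ^(3)=-1

((0, 0, 1); (1, 0, 0); (3, 3, 0))


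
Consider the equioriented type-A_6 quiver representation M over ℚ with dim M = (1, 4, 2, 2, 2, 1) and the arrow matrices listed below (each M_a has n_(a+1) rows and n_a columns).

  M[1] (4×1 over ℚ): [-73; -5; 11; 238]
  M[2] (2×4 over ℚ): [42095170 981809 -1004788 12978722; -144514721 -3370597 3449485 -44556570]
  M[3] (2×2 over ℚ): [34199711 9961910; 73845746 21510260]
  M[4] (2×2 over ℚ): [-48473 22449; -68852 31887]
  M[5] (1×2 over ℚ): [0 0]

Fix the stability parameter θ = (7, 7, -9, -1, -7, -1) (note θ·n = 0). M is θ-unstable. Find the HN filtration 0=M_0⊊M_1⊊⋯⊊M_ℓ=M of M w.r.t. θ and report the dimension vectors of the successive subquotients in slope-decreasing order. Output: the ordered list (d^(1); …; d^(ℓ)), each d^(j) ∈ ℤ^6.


Barcode: M ≅ I[1,5], I[2,2]^2, I[2,3], I[4,5], I[6,6]. HN layers by μ_θ (4 steps, strictly decreasing):
  μ^(1)=7; μ^(2)=-3/5; μ^(3)=-1; μ^(4)=-4

((0, 2, 0, 0, 0, 0); (1, 1, 1, 1, 1, 0); (0, 1, 1, 0, 0, 1); (0, 0, 0, 1, 1, 0))


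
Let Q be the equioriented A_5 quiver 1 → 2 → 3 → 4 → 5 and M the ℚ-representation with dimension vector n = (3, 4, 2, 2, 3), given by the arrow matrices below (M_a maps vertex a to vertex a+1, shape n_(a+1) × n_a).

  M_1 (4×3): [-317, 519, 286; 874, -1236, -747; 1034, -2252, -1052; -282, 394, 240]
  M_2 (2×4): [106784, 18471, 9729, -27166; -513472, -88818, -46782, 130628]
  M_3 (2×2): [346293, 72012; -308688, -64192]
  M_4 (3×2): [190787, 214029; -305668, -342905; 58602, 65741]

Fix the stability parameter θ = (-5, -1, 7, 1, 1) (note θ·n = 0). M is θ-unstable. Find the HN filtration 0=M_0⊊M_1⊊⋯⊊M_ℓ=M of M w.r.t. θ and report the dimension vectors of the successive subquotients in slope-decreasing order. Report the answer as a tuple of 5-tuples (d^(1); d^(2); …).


Via rank(M_{q-1}∘⋯∘M_p): M ≅ I[1,2]^2, I[1,5], I[2,2], I[3,3], I[4,5], I[5,5].
μ_θ-semistable layers: μ^(1)=7; μ^(2)=3; μ^(3)=1; μ^(4)=-1; μ^(5)=-5

((0, 0, 1, 0, 0); (0, 0, 1, 1, 1); (0, 0, 0, 1, 2); (0, 4, 0, 0, 0); (3, 0, 0, 0, 0))


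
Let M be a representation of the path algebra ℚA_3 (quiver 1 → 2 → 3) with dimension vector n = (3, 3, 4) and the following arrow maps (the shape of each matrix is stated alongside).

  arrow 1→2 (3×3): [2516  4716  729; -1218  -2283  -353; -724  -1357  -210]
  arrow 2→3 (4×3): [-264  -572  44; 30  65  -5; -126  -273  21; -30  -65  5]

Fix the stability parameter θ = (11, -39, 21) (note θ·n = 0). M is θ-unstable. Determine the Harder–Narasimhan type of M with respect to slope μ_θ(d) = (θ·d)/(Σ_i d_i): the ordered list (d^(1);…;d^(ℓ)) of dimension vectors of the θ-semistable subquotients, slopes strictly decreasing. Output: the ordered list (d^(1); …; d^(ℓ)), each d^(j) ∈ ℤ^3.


Barcode: M ≅ I[1,2]^2, I[1,3], I[3,3]^3. HN layers by μ_θ (2 steps, strictly decreasing):
  μ^(1)=21; μ^(2)=-14

((0, 0, 4); (3, 3, 0))


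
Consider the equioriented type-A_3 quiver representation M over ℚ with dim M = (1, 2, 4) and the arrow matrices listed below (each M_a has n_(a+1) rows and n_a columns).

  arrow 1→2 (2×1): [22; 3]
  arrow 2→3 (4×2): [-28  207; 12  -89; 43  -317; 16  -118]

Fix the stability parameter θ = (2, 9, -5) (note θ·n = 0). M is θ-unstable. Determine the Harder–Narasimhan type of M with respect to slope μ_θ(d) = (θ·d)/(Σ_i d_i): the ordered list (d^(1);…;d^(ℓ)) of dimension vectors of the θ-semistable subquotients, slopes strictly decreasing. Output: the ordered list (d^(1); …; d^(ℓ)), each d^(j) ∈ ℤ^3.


Barcode: M ≅ I[1,3], I[2,3], I[3,3]^2. HN layers by μ_θ (2 steps, strictly decreasing):
  μ^(1)=2; μ^(2)=-5

((1, 2, 2); (0, 0, 2))


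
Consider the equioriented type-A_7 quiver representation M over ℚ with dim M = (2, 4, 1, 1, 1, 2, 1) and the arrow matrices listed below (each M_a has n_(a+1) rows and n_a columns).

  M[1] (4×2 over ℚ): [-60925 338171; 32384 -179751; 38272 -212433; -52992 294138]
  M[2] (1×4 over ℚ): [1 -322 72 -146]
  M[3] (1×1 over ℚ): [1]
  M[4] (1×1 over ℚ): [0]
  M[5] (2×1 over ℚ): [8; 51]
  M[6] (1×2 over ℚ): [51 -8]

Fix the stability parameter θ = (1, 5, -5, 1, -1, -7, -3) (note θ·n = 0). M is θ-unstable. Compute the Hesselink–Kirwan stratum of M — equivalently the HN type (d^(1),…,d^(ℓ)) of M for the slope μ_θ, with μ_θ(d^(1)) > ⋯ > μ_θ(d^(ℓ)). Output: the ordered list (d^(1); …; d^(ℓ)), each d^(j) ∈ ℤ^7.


Barcode: M ≅ I[1,2], I[1,4], I[2,2]^2, I[5,6], I[6,7]. HN layers by μ_θ (6 steps, strictly decreasing):
  μ^(1)=5; μ^(2)=1; μ^(3)=1/3; μ^(4)=-3; μ^(5)=-4; μ^(6)=-7

((0, 3, 0, 0, 0, 0, 0); (1, 0, 0, 1, 0, 0, 0); (1, 1, 1, 0, 0, 0, 0); (0, 0, 0, 0, 0, 0, 1); (0, 0, 0, 0, 1, 1, 0); (0, 0, 0, 0, 0, 1, 0))


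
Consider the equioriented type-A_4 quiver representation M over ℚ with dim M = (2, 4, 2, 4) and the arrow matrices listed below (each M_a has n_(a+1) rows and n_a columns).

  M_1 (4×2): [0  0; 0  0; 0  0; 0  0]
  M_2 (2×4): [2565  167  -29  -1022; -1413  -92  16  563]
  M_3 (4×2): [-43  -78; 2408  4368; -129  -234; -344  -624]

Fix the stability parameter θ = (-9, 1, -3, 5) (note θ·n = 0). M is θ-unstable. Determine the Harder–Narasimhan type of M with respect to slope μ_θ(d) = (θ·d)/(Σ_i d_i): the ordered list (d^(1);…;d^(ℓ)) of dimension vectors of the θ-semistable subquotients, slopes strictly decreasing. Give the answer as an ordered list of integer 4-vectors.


Barcode: M ≅ I[1,1]^2, I[2,2]^2, I[2,3], I[2,4], I[4,4]^3. HN layers by μ_θ (4 steps, strictly decreasing):
  μ^(1)=5; μ^(2)=1; μ^(3)=-1; μ^(4)=-9

((0, 0, 0, 4); (0, 2, 0, 0); (0, 2, 2, 0); (2, 0, 0, 0))


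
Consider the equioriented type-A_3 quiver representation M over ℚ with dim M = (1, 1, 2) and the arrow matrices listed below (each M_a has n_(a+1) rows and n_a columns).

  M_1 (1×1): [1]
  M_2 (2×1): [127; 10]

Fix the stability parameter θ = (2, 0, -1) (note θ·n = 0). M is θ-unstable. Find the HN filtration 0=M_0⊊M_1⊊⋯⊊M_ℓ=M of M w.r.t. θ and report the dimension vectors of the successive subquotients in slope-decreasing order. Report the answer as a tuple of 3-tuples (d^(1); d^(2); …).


Via rank(M_{q-1}∘⋯∘M_p): M ≅ I[1,3], I[3,3].
μ_θ-semistable layers: μ^(1)=1/3; μ^(2)=-1

((1, 1, 1); (0, 0, 1))


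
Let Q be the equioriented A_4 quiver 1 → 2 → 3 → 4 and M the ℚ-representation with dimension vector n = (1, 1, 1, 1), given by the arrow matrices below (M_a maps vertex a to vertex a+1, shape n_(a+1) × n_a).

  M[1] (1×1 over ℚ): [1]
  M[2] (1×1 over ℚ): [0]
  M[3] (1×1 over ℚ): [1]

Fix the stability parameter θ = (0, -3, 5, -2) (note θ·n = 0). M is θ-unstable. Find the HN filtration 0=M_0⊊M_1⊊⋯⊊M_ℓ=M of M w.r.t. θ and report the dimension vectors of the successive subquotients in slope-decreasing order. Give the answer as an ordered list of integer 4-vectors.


Barcode: M ≅ I[1,2], I[3,4]. HN layers by μ_θ (2 steps, strictly decreasing):
  μ^(1)=3/2; μ^(2)=-3/2

((0, 0, 1, 1); (1, 1, 0, 0))


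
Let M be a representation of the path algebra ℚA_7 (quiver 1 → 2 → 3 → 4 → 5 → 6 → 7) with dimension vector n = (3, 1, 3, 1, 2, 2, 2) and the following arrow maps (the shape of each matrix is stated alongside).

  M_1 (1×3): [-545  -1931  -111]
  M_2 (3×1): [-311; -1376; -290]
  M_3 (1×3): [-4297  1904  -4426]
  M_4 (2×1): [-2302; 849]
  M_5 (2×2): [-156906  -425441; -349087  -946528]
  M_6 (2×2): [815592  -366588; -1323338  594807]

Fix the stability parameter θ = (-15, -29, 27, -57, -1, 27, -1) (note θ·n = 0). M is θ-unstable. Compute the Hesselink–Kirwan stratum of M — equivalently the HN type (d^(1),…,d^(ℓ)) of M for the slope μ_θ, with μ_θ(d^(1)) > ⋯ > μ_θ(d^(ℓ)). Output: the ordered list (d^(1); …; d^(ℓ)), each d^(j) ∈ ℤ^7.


Via rank(M_{q-1}∘⋯∘M_p): M ≅ I[1,1]^2, I[1,6], I[3,3]^2, I[5,7], I[7,7].
μ_θ-semistable layers: μ^(1)=27; μ^(2)=13; μ^(3)=-1; μ^(4)=-15; μ^(5)=-22

((0, 0, 2, 0, 0, 1, 0); (0, 0, 0, 0, 0, 1, 1); (0, 0, 0, 0, 2, 0, 1); (2, 0, 1, 1, 0, 0, 0); (1, 1, 0, 0, 0, 0, 0))


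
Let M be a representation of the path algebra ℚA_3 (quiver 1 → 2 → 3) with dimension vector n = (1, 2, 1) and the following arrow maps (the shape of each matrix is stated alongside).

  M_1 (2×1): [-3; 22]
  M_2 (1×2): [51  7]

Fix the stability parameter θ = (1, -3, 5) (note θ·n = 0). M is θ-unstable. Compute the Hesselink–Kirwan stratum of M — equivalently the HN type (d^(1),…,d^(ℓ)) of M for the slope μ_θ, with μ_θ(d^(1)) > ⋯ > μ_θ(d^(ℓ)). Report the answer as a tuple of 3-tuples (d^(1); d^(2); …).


Interval decomposition of M: I[1,3], I[2,2].
HN type (ℓ=3): μ^(1)=5; μ^(2)=-1; μ^(3)=-3

((0, 0, 1); (1, 1, 0); (0, 1, 0))


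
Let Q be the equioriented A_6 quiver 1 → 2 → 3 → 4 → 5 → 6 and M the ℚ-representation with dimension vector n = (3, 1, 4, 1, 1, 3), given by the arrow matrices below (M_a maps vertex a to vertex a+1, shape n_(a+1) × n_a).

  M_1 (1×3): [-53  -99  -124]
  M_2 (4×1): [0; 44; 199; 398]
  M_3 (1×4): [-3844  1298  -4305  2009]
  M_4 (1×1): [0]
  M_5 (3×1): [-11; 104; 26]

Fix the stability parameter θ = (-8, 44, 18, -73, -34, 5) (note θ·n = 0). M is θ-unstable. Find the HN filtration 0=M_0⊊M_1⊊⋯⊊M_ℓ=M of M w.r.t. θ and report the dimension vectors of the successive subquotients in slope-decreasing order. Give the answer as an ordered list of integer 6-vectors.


Barcode: M ≅ I[1,1]^2, I[1,4], I[3,3]^3, I[5,6], I[6,6]^2. HN layers by μ_θ (5 steps, strictly decreasing):
  μ^(1)=18; μ^(2)=5; μ^(3)=-11/3; μ^(4)=-8; μ^(5)=-34

((0, 0, 3, 0, 0, 0); (0, 0, 0, 0, 0, 3); (0, 1, 1, 1, 0, 0); (3, 0, 0, 0, 0, 0); (0, 0, 0, 0, 1, 0))


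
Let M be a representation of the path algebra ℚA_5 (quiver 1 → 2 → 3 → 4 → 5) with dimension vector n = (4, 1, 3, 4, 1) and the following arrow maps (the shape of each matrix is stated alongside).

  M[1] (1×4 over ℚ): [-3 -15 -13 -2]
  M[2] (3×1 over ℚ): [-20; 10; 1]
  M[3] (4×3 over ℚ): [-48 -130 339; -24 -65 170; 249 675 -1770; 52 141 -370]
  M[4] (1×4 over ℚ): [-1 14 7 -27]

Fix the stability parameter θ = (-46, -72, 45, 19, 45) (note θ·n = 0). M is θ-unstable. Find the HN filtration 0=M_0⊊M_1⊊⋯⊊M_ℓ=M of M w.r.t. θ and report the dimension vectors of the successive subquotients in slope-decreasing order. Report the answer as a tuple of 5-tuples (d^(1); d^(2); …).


Interval decomposition of M: I[1,1]^3, I[1,5], I[3,4]^2, I[4,4].
HN type (ℓ=5): μ^(1)=45; μ^(2)=32; μ^(3)=19; μ^(4)=-46; μ^(5)=-59

((0, 0, 0, 0, 1); (0, 0, 3, 3, 0); (0, 0, 0, 1, 0); (3, 0, 0, 0, 0); (1, 1, 0, 0, 0))


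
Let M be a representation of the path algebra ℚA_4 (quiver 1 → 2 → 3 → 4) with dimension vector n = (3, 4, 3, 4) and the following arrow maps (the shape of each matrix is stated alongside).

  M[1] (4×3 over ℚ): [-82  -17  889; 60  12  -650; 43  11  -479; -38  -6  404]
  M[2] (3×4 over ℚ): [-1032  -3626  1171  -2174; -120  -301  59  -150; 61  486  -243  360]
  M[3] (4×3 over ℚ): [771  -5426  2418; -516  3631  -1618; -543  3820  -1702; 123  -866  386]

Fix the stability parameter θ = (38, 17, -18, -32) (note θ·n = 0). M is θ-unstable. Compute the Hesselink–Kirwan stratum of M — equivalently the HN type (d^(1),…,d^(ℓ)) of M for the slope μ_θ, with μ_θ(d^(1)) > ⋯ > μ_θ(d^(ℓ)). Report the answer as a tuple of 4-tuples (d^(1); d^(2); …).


Via rank(M_{q-1}∘⋯∘M_p): M ≅ I[1,3], I[1,4]^2, I[2,2], I[4,4]^2.
μ_θ-semistable layers: μ^(1)=17; μ^(2)=37/3; μ^(3)=5/4; μ^(4)=-32

((0, 1, 0, 0); (1, 1, 1, 0); (2, 2, 2, 2); (0, 0, 0, 2))


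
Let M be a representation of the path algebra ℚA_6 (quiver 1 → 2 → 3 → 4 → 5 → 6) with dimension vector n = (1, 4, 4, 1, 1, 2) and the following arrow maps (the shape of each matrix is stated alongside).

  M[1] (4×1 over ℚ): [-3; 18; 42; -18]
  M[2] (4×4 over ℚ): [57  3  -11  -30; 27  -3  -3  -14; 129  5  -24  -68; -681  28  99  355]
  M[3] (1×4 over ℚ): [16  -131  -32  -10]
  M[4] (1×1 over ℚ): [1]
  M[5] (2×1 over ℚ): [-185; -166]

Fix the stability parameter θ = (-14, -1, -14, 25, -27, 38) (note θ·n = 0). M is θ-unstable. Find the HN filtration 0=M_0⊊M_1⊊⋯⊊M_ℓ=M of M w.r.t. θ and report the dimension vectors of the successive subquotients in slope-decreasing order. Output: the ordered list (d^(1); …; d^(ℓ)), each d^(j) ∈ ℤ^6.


Barcode: M ≅ I[1,6], I[2,3]^3, I[6,6]. HN layers by μ_θ (4 steps, strictly decreasing):
  μ^(1)=38; μ^(2)=-1; μ^(3)=-15/2; μ^(4)=-14

((0, 0, 0, 0, 0, 2); (0, 0, 0, 1, 1, 0); (0, 4, 4, 0, 0, 0); (1, 0, 0, 0, 0, 0))


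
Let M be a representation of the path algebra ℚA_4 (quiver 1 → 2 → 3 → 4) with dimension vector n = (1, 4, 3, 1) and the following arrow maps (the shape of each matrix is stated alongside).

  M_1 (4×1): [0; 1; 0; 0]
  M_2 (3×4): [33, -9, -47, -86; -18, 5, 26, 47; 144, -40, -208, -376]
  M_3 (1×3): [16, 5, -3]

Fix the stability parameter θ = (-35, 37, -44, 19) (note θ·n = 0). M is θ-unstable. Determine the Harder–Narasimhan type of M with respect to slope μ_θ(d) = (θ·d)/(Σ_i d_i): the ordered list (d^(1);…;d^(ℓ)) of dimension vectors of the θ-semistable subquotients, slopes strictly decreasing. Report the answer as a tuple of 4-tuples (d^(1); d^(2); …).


Barcode: M ≅ I[1,4], I[2,2]^2, I[2,3], I[3,3]. HN layers by μ_θ (5 steps, strictly decreasing):
  μ^(1)=37; μ^(2)=19; μ^(3)=-7/2; μ^(4)=-35; μ^(5)=-44

((0, 2, 0, 0); (0, 0, 0, 1); (0, 2, 2, 0); (1, 0, 0, 0); (0, 0, 1, 0))


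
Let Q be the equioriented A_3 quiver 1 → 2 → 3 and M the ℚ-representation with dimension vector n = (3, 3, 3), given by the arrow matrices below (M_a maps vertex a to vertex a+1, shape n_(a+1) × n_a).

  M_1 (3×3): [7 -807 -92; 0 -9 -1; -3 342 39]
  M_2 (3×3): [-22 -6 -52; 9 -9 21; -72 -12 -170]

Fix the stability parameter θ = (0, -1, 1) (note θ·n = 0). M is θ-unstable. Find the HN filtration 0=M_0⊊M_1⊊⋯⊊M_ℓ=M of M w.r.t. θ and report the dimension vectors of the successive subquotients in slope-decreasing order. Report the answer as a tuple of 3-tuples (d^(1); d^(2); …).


Interval decomposition of M: I[1,1], I[1,2], I[1,3], I[2,3], I[3,3].
HN type (ℓ=4): μ^(1)=1; μ^(2)=0; μ^(3)=-1/2; μ^(4)=-1

((0, 0, 3); (1, 0, 0); (2, 2, 0); (0, 1, 0))


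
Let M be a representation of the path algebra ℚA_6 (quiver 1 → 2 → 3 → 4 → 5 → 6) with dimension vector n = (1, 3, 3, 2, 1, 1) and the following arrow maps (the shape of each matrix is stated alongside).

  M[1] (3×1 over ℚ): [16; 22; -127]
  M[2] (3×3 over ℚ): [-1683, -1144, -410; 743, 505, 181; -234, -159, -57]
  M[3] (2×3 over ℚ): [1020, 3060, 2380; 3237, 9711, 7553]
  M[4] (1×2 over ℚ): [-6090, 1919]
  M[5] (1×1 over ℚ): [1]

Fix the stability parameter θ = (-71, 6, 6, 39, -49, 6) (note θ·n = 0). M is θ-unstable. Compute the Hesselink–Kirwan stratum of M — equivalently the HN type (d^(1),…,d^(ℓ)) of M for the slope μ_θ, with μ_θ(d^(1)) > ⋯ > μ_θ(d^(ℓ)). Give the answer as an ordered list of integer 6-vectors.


Via rank(M_{q-1}∘⋯∘M_p): M ≅ I[1,3], I[2,2], I[2,3], I[3,6], I[4,4].
μ_θ-semistable layers: μ^(1)=39; μ^(2)=6; μ^(3)=-4/3; μ^(4)=-71

((0, 0, 0, 1, 0, 0); (0, 3, 2, 0, 0, 1); (0, 0, 1, 1, 1, 0); (1, 0, 0, 0, 0, 0))


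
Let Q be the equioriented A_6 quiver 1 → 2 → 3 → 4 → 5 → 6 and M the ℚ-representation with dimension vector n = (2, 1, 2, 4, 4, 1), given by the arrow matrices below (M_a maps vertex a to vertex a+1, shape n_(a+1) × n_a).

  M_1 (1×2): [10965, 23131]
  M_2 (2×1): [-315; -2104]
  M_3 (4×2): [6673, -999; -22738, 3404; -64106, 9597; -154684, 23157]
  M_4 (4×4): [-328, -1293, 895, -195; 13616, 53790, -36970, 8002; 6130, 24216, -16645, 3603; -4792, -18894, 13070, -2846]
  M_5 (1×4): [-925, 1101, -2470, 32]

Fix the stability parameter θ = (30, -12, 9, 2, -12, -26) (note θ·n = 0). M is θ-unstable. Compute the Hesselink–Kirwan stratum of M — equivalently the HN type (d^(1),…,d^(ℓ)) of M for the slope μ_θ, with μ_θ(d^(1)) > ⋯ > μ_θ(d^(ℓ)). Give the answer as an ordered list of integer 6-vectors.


Interval decomposition of M: I[1,1], I[1,4], I[3,4], I[4,5], I[4,6], I[5,5]^2.
HN type (ℓ=5): μ^(1)=30; μ^(2)=29/4; μ^(3)=11/2; μ^(4)=-5; μ^(5)=-12

((1, 0, 0, 0, 0, 0); (1, 1, 1, 1, 0, 0); (0, 0, 1, 1, 0, 0); (0, 0, 0, 1, 1, 0); (0, 0, 0, 1, 3, 1))


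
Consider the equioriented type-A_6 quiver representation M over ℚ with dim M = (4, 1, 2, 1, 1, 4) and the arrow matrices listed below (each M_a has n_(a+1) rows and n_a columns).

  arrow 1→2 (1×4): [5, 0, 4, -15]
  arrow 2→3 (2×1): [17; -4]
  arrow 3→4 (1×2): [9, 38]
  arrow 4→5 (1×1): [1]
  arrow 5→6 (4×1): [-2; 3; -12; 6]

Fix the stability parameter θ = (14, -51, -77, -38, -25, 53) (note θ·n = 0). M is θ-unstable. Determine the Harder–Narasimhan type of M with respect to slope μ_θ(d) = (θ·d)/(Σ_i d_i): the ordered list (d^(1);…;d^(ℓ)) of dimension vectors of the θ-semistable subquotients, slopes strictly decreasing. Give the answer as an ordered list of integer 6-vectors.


Interval decomposition of M: I[1,1]^3, I[1,6], I[3,3], I[6,6]^3.
HN type (ℓ=5): μ^(1)=53; μ^(2)=14; μ^(3)=-25; μ^(4)=-38; μ^(5)=-77

((0, 0, 0, 0, 0, 4); (3, 0, 0, 0, 0, 0); (0, 0, 0, 0, 1, 0); (1, 1, 1, 1, 0, 0); (0, 0, 1, 0, 0, 0))


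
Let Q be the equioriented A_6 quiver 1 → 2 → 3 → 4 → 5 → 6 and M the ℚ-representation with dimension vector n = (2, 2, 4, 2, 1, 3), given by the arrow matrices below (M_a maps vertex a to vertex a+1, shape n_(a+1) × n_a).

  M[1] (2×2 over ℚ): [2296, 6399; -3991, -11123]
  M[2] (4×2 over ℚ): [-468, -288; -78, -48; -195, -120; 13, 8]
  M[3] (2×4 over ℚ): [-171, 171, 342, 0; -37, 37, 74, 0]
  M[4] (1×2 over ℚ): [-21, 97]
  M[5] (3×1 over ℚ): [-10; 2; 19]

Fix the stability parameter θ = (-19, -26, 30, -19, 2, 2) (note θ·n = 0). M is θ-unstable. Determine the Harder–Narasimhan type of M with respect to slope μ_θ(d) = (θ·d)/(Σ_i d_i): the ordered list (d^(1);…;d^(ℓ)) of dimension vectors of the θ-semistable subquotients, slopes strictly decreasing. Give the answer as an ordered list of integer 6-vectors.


Barcode: M ≅ I[1,2], I[1,3], I[3,3]^2, I[3,6], I[4,4], I[6,6]^2. HN layers by μ_θ (5 steps, strictly decreasing):
  μ^(1)=30; μ^(2)=15/4; μ^(3)=2; μ^(4)=-19; μ^(5)=-45/2

((0, 0, 3, 0, 0, 0); (0, 0, 1, 1, 1, 1); (0, 0, 0, 0, 0, 2); (0, 0, 0, 1, 0, 0); (2, 2, 0, 0, 0, 0))


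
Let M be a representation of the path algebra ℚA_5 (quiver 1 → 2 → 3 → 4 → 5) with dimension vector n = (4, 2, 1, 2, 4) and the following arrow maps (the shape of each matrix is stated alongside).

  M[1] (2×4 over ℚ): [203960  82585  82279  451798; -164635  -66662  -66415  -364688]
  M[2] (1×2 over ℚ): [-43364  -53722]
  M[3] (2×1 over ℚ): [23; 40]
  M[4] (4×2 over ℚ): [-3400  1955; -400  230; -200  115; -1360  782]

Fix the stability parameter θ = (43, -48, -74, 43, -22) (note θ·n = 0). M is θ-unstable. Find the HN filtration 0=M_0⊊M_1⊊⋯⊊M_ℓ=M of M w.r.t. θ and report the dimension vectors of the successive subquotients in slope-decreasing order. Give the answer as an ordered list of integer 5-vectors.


Via rank(M_{q-1}∘⋯∘M_p): M ≅ I[1,1]^2, I[1,2], I[1,4], I[4,5], I[5,5]^3.
μ_θ-semistable layers: μ^(1)=43; μ^(2)=21/2; μ^(3)=-5/2; μ^(4)=-22; μ^(5)=-79/3

((2, 0, 0, 1, 0); (0, 0, 0, 1, 1); (1, 1, 0, 0, 0); (0, 0, 0, 0, 3); (1, 1, 1, 0, 0))


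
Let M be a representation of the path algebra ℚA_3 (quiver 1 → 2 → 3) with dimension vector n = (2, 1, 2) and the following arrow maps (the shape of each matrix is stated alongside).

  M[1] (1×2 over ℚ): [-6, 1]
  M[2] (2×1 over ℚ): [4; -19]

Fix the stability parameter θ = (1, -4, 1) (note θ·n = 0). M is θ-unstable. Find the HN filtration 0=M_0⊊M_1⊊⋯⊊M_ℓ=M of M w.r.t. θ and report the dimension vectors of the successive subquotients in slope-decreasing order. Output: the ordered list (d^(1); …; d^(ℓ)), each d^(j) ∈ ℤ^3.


Barcode: M ≅ I[1,1], I[1,3], I[3,3]. HN layers by μ_θ (2 steps, strictly decreasing):
  μ^(1)=1; μ^(2)=-3/2

((1, 0, 2); (1, 1, 0))


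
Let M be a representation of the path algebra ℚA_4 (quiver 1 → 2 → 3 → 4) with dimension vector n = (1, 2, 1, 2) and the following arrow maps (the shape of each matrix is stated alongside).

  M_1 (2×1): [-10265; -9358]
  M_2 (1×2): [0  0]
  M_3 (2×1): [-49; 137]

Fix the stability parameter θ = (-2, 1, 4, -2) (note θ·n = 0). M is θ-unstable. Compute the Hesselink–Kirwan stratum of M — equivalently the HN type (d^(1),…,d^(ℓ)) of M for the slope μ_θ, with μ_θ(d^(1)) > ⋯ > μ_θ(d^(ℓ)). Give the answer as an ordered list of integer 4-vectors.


Barcode: M ≅ I[1,2], I[2,2], I[3,4], I[4,4]. HN layers by μ_θ (2 steps, strictly decreasing):
  μ^(1)=1; μ^(2)=-2

((0, 2, 1, 1); (1, 0, 0, 1))


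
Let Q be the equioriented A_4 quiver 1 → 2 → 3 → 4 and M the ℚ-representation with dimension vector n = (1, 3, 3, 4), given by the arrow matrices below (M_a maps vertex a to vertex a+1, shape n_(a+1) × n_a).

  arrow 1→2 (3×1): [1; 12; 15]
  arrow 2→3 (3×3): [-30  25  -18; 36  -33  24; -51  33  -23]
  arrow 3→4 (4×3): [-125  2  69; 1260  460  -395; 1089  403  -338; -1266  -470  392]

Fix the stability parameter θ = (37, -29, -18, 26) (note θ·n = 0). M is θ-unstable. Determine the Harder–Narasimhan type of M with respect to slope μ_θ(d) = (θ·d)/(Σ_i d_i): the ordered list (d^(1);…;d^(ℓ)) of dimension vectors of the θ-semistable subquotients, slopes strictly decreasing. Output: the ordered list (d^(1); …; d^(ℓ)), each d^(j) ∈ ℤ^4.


Interval decomposition of M: I[1,2], I[2,4]^2, I[3,4], I[4,4].
HN type (ℓ=4): μ^(1)=26; μ^(2)=4; μ^(3)=-18; μ^(4)=-29

((0, 0, 0, 4); (1, 1, 0, 0); (0, 0, 3, 0); (0, 2, 0, 0))
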